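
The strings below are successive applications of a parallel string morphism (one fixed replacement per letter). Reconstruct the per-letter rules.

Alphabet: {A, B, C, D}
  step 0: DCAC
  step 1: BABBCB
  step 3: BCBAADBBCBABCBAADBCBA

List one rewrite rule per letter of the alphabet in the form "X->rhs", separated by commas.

A->BC, B->AD, C->B, D->BA

  step 0 ⇒ step 1: DCAC ⇒ BA·B·BC·B
    A ↦ BC
    C ↦ B
    D ↦ BA
    B ↦ AD  (constrained at step 1)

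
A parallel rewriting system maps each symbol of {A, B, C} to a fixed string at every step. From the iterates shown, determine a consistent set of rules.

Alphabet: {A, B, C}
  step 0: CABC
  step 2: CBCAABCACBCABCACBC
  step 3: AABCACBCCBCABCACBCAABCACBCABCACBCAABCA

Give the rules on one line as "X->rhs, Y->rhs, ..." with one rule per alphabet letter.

  step 2 ⇒ step 3: CBCAABCACBCABCACBC ⇒ A·ABC·A·CBC·CBC·ABC·A·CBC·A·ABC·A·CBC·ABC·A·CBC·A·ABC·A
    A ↦ CBC
    B ↦ ABC
    C ↦ A

A->CBC, B->ABC, C->A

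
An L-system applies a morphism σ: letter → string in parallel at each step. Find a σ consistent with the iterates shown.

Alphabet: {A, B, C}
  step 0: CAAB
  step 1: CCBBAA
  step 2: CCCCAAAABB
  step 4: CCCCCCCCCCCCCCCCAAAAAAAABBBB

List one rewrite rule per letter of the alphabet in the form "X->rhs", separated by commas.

A->B, B->AA, C->CC

  step 1 ⇒ step 2: CCBBAA ⇒ CC·CC·AA·AA·B·B
    A ↦ B
    B ↦ AA
    C ↦ CC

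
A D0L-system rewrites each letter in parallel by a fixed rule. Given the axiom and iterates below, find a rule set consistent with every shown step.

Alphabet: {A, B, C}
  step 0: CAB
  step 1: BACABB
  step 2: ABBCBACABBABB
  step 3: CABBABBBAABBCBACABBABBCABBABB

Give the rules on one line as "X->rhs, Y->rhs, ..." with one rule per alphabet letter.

A->C, B->ABB, C->BA

  step 2 ⇒ step 3: ABBCBACABBABB ⇒ C·ABB·ABB·BA·ABB·C·BA·C·ABB·ABB·C·ABB·ABB
    A ↦ C
    B ↦ ABB
    C ↦ BA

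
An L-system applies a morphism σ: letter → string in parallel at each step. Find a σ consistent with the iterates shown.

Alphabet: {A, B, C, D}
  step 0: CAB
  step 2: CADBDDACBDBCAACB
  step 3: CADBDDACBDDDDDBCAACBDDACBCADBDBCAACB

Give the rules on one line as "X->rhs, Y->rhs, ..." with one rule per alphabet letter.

  step 2 ⇒ step 3: CADBDDACBDBCAACB ⇒ CA·DB·DD·ACB·DD·DD·DB·CA·ACB·DD·ACB·CA·DB·DB·CA·ACB
    A ↦ DB
    B ↦ ACB
    C ↦ CA
    D ↦ DD

A->DB, B->ACB, C->CA, D->DD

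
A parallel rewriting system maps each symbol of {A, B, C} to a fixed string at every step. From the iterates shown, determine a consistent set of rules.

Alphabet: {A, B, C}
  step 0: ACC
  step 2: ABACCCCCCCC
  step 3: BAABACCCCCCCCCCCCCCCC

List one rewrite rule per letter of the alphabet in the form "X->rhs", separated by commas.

A->BA, B->A, C->CC

  step 2 ⇒ step 3: ABACCCCCCCC ⇒ BA·A·BA·CC·CC·CC·CC·CC·CC·CC·CC
    A ↦ BA
    B ↦ A
    C ↦ CC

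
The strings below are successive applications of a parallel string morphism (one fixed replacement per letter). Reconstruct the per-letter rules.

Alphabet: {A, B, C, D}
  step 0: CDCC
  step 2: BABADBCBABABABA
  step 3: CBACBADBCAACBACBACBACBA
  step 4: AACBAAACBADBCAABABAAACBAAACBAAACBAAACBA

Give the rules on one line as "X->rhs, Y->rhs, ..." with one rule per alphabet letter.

A->BA, B->C, C->AA, D->DB

  step 3 ⇒ step 4: CBACBADBCAACBACBACBACBA ⇒ AA·C·BA·AA·C·BA·DB·C·AA·BA·BA·AA·C·BA·AA·C·BA·AA·C·BA·AA·C·BA
    A ↦ BA
    B ↦ C
    C ↦ AA
    D ↦ DB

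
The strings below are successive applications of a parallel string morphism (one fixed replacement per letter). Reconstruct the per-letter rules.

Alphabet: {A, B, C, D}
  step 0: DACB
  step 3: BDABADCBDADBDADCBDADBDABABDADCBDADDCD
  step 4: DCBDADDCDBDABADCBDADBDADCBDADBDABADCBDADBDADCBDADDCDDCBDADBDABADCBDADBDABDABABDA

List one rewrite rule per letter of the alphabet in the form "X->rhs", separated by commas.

  step 3 ⇒ step 4: BDABADCBDADBDADCBDADBDABABDADCBDADDCD ⇒ DC·BDA·D·DC·D·BDA·BA·DC·BDA·D·BDA·DC·BDA·D·BDA·BA·DC·BDA·D·BDA·DC·BDA·D·DC·D·DC·BDA·D·BDA·BA·DC·BDA·D·BDA·BDA·BA·BDA
    A ↦ D
    B ↦ DC
    C ↦ BA
    D ↦ BDA

A->D, B->DC, C->BA, D->BDA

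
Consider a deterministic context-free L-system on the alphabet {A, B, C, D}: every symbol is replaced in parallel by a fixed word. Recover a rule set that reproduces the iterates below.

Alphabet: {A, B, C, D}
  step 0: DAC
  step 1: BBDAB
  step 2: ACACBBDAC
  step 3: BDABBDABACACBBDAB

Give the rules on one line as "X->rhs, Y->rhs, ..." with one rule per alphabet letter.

A->BD, B->AC, C->AB, D->B

  step 2 ⇒ step 3: ACACBBDAC ⇒ BD·AB·BD·AB·AC·AC·B·BD·AB
    A ↦ BD
    B ↦ AC
    C ↦ AB
    D ↦ B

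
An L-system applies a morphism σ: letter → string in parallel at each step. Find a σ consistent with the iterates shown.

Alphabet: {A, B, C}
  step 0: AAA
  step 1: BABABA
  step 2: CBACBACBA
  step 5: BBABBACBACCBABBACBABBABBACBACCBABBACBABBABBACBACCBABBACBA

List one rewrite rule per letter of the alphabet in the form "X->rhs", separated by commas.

A->BA, B->C, C->BBA

  step 1 ⇒ step 2: BABABA ⇒ C·BA·C·BA·C·BA
    A ↦ BA
    B ↦ C
    C ↦ BBA  (constrained at step 2)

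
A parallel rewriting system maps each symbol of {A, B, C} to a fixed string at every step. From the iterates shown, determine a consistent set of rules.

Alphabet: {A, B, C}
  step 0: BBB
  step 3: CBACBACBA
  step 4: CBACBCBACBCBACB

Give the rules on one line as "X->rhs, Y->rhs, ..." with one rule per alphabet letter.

  step 3 ⇒ step 4: CBACBACBA ⇒ CB·A·CB·CB·A·CB·CB·A·CB
    A ↦ CB
    B ↦ A
    C ↦ CB

A->CB, B->A, C->CB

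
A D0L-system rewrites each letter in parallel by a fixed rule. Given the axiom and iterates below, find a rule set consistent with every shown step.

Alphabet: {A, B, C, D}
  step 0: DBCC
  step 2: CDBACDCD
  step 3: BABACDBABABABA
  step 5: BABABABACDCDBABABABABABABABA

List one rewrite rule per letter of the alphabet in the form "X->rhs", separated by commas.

  step 2 ⇒ step 3: CDBACDCD ⇒ BA·BA·C·D·BA·BA·BA·BA
    A ↦ D
    B ↦ C
    C ↦ BA
    D ↦ BA

A->D, B->C, C->BA, D->BA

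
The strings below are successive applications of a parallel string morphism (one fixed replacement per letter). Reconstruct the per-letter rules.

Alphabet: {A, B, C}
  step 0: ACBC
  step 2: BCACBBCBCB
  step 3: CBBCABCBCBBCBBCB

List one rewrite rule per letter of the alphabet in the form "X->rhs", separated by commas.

  step 2 ⇒ step 3: BCACBBCBCB ⇒ CB·B·CA·B·CB·CB·B·CB·B·CB
    A ↦ CA
    B ↦ CB
    C ↦ B

A->CA, B->CB, C->B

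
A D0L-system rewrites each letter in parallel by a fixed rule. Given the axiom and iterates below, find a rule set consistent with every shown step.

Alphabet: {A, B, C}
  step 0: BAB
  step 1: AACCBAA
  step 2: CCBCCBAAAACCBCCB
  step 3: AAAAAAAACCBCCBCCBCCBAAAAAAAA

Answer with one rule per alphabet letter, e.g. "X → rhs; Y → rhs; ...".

  step 2 ⇒ step 3: CCBCCBAAAACCBCCB ⇒ A·A·AA·A·A·AA·CCB·CCB·CCB·CCB·A·A·AA·A·A·AA
    A ↦ CCB
    B ↦ AA
    C ↦ A

A->CCB, B->AA, C->A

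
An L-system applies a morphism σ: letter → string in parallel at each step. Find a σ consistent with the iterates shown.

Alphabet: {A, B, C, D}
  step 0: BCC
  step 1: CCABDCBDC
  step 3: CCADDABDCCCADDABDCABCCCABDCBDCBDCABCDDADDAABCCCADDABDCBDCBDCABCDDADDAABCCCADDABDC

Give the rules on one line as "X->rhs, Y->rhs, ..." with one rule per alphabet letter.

  step 0 ⇒ step 1: BCC ⇒ CCA·BDC·BDC
    B ↦ CCA
    C ↦ BDC
    A ↦ ABC  (constrained at step 1)
    D ↦ DDA  (constrained at step 1)

A->ABC, B->CCA, C->BDC, D->DDA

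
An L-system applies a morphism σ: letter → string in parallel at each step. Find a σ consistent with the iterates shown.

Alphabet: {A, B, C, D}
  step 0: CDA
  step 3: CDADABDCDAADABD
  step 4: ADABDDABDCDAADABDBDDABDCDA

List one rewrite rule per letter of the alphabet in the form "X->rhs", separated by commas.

A->BD, B->C, C->A, D->DA

  step 3 ⇒ step 4: CDADABDCDAADABD ⇒ A·DA·BD·DA·BD·C·DA·A·DA·BD·BD·DA·BD·C·DA
    A ↦ BD
    B ↦ C
    C ↦ A
    D ↦ DA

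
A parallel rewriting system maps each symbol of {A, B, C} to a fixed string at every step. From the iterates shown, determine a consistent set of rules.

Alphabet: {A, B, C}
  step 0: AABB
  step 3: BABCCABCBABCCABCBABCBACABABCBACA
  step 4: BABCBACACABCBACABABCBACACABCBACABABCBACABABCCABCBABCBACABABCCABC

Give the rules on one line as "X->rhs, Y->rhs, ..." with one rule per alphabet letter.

  step 3 ⇒ step 4: BABCCABCBABCCABCBABCBACABABCBACA ⇒ BA·BC·BA·CA·CA·BC·BA·CA·BA·BC·BA·CA·CA·BC·BA·CA·BA·BC·BA·CA·BA·BC·CA·BC·BA·BC·BA·CA·BA·BC·CA·BC
    A ↦ BC
    B ↦ BA
    C ↦ CA

A->BC, B->BA, C->CA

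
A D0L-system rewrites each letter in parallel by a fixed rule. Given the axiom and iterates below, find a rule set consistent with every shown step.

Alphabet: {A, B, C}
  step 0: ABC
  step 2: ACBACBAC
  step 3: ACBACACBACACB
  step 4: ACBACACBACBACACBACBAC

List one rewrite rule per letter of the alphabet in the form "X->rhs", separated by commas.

A->AC, B->AC, C->B

  step 3 ⇒ step 4: ACBACACBACACB ⇒ AC·B·AC·AC·B·AC·B·AC·AC·B·AC·B·AC
    A ↦ AC
    B ↦ AC
    C ↦ B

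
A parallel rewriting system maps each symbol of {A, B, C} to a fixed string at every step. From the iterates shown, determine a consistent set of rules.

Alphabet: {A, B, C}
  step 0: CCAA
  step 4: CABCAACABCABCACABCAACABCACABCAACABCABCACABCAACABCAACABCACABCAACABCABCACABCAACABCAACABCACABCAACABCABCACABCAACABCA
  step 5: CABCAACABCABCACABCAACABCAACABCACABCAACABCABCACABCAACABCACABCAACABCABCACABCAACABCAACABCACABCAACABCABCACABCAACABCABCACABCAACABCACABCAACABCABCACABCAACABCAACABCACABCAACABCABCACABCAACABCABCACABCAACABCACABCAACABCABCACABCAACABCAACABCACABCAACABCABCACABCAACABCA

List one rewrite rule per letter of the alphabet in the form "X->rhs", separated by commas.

  step 4 ⇒ step 5: CABCAACABCABCACABCAACABCACABCAACABCABCACABCAACABCAACABCACABCAACABCABCACABCAACABCAACABCACABCAACABCABCACABCAACABCA ⇒ CA·BCA·A·CA·BCA·BCA·CA·BCA·A·CA·BCA·A·CA·BCA·CA·BCA·A·CA·BCA·BCA·CA·BCA·A·CA·BCA·CA·BCA·A·CA·BCA·BCA·CA·BCA·A·CA·BCA·A·CA·BCA·CA·BCA·A·CA·BCA·BCA·CA·BCA·A·CA·BCA·BCA·CA·BCA·A·CA·BCA·CA·BCA·A·CA·BCA·BCA·CA·BCA·A·CA·BCA·A·CA·BCA·CA·BCA·A·CA·BCA·BCA·CA·BCA·A·CA·BCA·BCA·CA·BCA·A·CA·BCA·CA·BCA·A·CA·BCA·BCA·CA·BCA·A·CA·BCA·A·CA·BCA·CA·BCA·A·CA·BCA·BCA·CA·BCA·A·CA·BCA
    A ↦ BCA
    B ↦ A
    C ↦ CA

A->BCA, B->A, C->CA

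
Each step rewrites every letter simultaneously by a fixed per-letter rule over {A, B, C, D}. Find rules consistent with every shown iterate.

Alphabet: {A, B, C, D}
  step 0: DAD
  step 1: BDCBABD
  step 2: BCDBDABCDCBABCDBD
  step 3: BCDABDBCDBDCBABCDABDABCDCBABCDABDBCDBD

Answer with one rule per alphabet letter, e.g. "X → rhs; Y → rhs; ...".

  step 2 ⇒ step 3: BCDBDABCDCBABCDBD ⇒ BCD·A·BD·BCD·BD·CBA·BCD·A·BD·A·BCD·CBA·BCD·A·BD·BCD·BD
    A ↦ CBA
    B ↦ BCD
    C ↦ A
    D ↦ BD

A->CBA, B->BCD, C->A, D->BD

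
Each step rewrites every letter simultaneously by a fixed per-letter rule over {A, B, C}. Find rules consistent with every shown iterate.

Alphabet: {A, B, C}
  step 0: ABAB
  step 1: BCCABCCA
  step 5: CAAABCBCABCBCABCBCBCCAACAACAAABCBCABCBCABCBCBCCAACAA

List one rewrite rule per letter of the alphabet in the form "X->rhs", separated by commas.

  step 0 ⇒ step 1: ABAB ⇒ BC·CA·BC·CA
    A ↦ BC
    B ↦ CA
    C ↦ A  (constrained at step 1)

A->BC, B->CA, C->A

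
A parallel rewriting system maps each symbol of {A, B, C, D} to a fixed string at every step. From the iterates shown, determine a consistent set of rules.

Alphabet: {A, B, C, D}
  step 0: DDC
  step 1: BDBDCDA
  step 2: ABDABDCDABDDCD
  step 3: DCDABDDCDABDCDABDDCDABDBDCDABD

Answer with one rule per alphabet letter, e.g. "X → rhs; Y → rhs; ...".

  step 2 ⇒ step 3: ABDABDCDABDDCD ⇒ DCD·A·BD·DCD·A·BD·CDA·BD·DCD·A·BD·BD·CDA·BD
    A ↦ DCD
    B ↦ A
    C ↦ CDA
    D ↦ BD

A->DCD, B->A, C->CDA, D->BD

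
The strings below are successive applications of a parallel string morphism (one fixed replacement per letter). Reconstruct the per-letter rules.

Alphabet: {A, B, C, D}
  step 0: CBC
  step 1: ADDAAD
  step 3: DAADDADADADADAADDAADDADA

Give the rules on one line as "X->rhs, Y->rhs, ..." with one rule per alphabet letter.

  step 0 ⇒ step 1: CBC ⇒ AD·DA·AD
    B ↦ DA
    C ↦ AD
    A ↦ BC  (constrained at step 1)
    D ↦ BB  (constrained at step 1)

A->BC, B->DA, C->AD, D->BB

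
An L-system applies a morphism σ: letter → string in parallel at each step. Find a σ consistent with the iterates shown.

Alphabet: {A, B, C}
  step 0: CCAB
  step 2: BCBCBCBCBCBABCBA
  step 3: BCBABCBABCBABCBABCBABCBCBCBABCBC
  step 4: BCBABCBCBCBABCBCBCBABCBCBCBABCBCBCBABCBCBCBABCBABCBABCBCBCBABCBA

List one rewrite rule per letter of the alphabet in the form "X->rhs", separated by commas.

  step 3 ⇒ step 4: BCBABCBABCBABCBABCBABCBCBCBABCBC ⇒ BC·BA·BC·BC·BC·BA·BC·BC·BC·BA·BC·BC·BC·BA·BC·BC·BC·BA·BC·BC·BC·BA·BC·BA·BC·BA·BC·BC·BC·BA·BC·BA
    A ↦ BC
    B ↦ BC
    C ↦ BA

A->BC, B->BC, C->BA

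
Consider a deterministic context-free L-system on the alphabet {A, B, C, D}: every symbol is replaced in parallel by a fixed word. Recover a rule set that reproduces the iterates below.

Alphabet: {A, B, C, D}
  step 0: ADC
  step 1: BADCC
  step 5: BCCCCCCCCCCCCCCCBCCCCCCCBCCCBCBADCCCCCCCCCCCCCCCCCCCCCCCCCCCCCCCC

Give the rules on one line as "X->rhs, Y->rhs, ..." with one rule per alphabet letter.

  step 0 ⇒ step 1: ADC ⇒ B·AD·CC
    A ↦ B
    C ↦ CC
    D ↦ AD
    B ↦ BC  (constrained at step 1)

A->B, B->BC, C->CC, D->AD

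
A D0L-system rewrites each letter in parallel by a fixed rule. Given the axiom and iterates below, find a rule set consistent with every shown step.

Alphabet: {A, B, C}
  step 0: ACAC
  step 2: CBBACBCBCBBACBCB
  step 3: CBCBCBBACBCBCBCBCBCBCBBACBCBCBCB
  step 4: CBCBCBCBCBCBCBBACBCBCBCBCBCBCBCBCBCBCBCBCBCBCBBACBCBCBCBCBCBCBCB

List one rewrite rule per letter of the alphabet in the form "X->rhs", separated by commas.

  step 3 ⇒ step 4: CBCBCBBACBCBCBCBCBCBCBBACBCBCBCB ⇒ CB·CB·CB·CB·CB·CB·CB·BA·CB·CB·CB·CB·CB·CB·CB·CB·CB·CB·CB·CB·CB·CB·CB·BA·CB·CB·CB·CB·CB·CB·CB·CB
    A ↦ BA
    B ↦ CB
    C ↦ CB

A->BA, B->CB, C->CB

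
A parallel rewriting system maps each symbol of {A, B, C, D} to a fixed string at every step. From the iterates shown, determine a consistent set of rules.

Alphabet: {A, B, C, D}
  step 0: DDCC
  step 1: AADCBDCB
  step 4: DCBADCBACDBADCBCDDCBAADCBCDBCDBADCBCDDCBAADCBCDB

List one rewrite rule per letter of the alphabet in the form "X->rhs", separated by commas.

A->B, B->CD, C->DCB, D->A

  step 0 ⇒ step 1: DDCC ⇒ A·A·DCB·DCB
    C ↦ DCB
    D ↦ A
    A ↦ B  (constrained at step 1)
    B ↦ CD  (constrained at step 1)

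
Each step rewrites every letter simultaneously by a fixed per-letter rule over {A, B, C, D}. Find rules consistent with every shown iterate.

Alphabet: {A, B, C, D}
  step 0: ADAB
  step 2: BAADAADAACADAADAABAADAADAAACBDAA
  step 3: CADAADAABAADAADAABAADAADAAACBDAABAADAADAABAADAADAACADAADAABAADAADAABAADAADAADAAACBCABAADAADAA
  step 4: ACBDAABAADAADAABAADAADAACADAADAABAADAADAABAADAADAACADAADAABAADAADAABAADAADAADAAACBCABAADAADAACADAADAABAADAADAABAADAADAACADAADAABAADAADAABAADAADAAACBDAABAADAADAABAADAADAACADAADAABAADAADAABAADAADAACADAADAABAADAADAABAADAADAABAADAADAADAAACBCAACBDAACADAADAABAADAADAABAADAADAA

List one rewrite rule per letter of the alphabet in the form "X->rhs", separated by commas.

  step 3 ⇒ step 4: CADAADAABAADAADAABAADAADAAACBDAABAADAADAABAADAADAACADAADAABAADAADAABAADAADAADAAACBCABAADAADAA ⇒ ACB·DAA·BAA·DAA·DAA·BAA·DAA·DAA·CA·DAA·DAA·BAA·DAA·DAA·BAA·DAA·DAA·CA·DAA·DAA·BAA·DAA·DAA·BAA·DAA·DAA·DAA·ACB·CA·BAA·DAA·DAA·CA·DAA·DAA·BAA·DAA·DAA·BAA·DAA·DAA·CA·DAA·DAA·BAA·DAA·DAA·BAA·DAA·DAA·ACB·DAA·BAA·DAA·DAA·BAA·DAA·DAA·CA·DAA·DAA·BAA·DAA·DAA·BAA·DAA·DAA·CA·DAA·DAA·BAA·DAA·DAA·BAA·DAA·DAA·BAA·DAA·DAA·DAA·ACB·CA·ACB·DAA·CA·DAA·DAA·BAA·DAA·DAA·BAA·DAA·DAA
    A ↦ DAA
    B ↦ CA
    C ↦ ACB
    D ↦ BAA

A->DAA, B->CA, C->ACB, D->BAA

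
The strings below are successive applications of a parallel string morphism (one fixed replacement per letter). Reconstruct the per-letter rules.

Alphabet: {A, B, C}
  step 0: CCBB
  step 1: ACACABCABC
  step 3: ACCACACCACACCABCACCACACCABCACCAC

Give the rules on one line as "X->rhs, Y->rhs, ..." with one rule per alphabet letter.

A->C, B->ABC, C->AC

  step 0 ⇒ step 1: CCBB ⇒ AC·AC·ABC·ABC
    B ↦ ABC
    C ↦ AC
    A ↦ C  (constrained at step 1)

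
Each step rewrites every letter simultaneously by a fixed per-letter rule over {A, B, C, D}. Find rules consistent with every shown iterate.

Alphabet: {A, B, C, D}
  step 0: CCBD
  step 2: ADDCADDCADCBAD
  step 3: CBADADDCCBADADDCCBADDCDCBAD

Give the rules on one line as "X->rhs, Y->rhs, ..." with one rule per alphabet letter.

  step 2 ⇒ step 3: ADDCADDCADCBAD ⇒ CB·AD·AD·DC·CB·AD·AD·DC·CB·AD·DC·D·CB·AD
    A ↦ CB
    B ↦ D
    C ↦ DC
    D ↦ AD

A->CB, B->D, C->DC, D->AD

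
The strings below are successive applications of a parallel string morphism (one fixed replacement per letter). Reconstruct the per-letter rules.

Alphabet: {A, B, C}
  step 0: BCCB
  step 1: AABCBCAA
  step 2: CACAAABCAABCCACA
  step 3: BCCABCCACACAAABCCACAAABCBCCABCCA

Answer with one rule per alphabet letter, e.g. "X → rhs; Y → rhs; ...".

  step 2 ⇒ step 3: CACAAABCAABCCACA ⇒ BC·CA·BC·CA·CA·CA·AA·BC·CA·CA·AA·BC·BC·CA·BC·CA
    A ↦ CA
    B ↦ AA
    C ↦ BC

A->CA, B->AA, C->BC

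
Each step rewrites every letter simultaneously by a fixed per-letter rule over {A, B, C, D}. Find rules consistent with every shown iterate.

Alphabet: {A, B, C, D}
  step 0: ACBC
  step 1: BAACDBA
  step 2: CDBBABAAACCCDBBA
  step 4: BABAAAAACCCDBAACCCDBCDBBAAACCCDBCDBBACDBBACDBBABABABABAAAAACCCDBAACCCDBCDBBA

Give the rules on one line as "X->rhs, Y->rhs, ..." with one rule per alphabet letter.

  step 1 ⇒ step 2: BAACDBA ⇒ CDB·BA·BA·A·ACC·CDB·BA
    A ↦ BA
    B ↦ CDB
    C ↦ A
    D ↦ ACC

A->BA, B->CDB, C->A, D->ACC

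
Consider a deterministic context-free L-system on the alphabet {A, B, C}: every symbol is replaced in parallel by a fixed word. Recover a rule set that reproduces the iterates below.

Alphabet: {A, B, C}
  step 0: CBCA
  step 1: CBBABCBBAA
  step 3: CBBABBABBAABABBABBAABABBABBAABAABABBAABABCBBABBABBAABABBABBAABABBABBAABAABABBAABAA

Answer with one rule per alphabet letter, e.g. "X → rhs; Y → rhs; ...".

  step 0 ⇒ step 1: CBCA ⇒ CB·BAB·CB·BAA
    A ↦ BAA
    B ↦ BAB
    C ↦ CB

A->BAA, B->BAB, C->CB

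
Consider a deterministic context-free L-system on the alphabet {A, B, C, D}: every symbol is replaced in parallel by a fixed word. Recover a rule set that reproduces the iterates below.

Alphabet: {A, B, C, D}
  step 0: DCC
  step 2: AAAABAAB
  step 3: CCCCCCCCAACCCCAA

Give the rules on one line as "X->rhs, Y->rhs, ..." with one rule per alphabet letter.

  step 2 ⇒ step 3: AAAABAAB ⇒ CC·CC·CC·CC·AA·CC·CC·AA
    A ↦ CC
    B ↦ AA
    C ↦ BD  (constrained at step 0)
    D ↦ B  (constrained at step 0)

A->CC, B->AA, C->BD, D->B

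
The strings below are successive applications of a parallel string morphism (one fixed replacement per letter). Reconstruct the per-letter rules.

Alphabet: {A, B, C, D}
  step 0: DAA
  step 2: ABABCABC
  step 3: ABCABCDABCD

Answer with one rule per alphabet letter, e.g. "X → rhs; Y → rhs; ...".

  step 2 ⇒ step 3: ABABCABC ⇒ AB·C·AB·C·D·AB·C·D
    A ↦ AB
    B ↦ C
    C ↦ D
    D ↦ A  (constrained at step 0)

A->AB, B->C, C->D, D->A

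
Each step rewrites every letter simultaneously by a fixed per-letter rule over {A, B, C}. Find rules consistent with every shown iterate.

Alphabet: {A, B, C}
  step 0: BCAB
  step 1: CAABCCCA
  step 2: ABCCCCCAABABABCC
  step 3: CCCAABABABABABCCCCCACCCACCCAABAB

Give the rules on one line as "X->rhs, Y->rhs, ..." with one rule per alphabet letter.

  step 2 ⇒ step 3: ABCCCCCAABABABCC ⇒ CC·CA·AB·AB·AB·AB·AB·CC·CC·CA·CC·CA·CC·CA·AB·AB
    A ↦ CC
    B ↦ CA
    C ↦ AB

A->CC, B->CA, C->AB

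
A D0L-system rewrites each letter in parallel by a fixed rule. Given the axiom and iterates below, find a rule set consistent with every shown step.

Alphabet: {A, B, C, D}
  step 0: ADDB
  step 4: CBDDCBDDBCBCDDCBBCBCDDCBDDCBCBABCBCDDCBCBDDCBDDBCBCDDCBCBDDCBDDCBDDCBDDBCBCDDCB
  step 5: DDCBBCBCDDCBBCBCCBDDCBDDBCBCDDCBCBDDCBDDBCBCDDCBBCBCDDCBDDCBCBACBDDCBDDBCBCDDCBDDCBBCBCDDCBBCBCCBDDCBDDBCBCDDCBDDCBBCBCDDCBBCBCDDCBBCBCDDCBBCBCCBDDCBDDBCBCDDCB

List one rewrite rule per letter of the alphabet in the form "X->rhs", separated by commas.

  step 4 ⇒ step 5: CBDDCBDDBCBCDDCBBCBCDDCBDDCBCBABCBCDDCBCBDDCBDDBCBCDDCBCBDDCBDDCBDDCBDDBCBCDDCB ⇒ DD·CB·BC·BC·DD·CB·BC·BC·CB·DD·CB·DD·BC·BC·DD·CB·CB·DD·CB·DD·BC·BC·DD·CB·BC·BC·DD·CB·DD·CB·CBA·CB·DD·CB·DD·BC·BC·DD·CB·DD·CB·BC·BC·DD·CB·BC·BC·CB·DD·CB·DD·BC·BC·DD·CB·DD·CB·BC·BC·DD·CB·BC·BC·DD·CB·BC·BC·DD·CB·BC·BC·CB·DD·CB·DD·BC·BC·DD·CB
    A ↦ CBA
    B ↦ CB
    C ↦ DD
    D ↦ BC

A->CBA, B->CB, C->DD, D->BC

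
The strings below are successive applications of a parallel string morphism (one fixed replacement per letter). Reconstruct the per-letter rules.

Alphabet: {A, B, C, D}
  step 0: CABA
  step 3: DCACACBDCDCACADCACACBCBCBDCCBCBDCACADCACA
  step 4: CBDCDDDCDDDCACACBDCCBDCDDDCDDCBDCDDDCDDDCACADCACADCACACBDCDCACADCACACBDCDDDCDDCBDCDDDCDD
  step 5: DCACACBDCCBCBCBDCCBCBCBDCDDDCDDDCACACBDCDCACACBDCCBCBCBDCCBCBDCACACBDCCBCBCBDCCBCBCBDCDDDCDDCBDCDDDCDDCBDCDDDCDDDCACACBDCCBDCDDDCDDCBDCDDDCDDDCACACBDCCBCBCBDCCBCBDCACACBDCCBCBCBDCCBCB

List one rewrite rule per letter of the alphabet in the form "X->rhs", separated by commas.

A->DD, B->ACA, C->DC, D->CB

  step 4 ⇒ step 5: CBDCDDDCDDDCACACBDCCBDCDDDCDDCBDCDDDCDDDCACADCACADCACACBDCDCACADCACACBDCDDDCDDCBDCDDDCDD ⇒ DC·ACA·CB·DC·CB·CB·CB·DC·CB·CB·CB·DC·DD·DC·DD·DC·ACA·CB·DC·DC·ACA·CB·DC·CB·CB·CB·DC·CB·CB·DC·ACA·CB·DC·CB·CB·CB·DC·CB·CB·CB·DC·DD·DC·DD·CB·DC·DD·DC·DD·CB·DC·DD·DC·DD·DC·ACA·CB·DC·CB·DC·DD·DC·DD·CB·DC·DD·DC·DD·DC·ACA·CB·DC·CB·CB·CB·DC·CB·CB·DC·ACA·CB·DC·CB·CB·CB·DC·CB·CB
    A ↦ DD
    B ↦ ACA
    C ↦ DC
    D ↦ CB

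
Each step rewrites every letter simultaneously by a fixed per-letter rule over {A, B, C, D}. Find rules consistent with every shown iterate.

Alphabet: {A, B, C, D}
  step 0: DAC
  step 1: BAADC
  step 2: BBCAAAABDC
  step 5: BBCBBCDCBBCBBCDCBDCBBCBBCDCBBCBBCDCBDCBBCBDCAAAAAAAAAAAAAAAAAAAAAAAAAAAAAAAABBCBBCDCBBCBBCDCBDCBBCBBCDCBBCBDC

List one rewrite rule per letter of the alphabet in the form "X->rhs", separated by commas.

A->AA, B->BBC, C->DC, D->B

  step 1 ⇒ step 2: BAADC ⇒ BBC·AA·AA·B·DC
    A ↦ AA
    B ↦ BBC
    C ↦ DC
    D ↦ B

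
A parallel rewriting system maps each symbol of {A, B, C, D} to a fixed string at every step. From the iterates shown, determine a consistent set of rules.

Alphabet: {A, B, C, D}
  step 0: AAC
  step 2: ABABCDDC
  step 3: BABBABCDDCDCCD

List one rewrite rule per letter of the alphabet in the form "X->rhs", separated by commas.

A->B, B->AB, C->CD, D->DC

  step 2 ⇒ step 3: ABABCDDC ⇒ B·AB·B·AB·CD·DC·DC·CD
    A ↦ B
    B ↦ AB
    C ↦ CD
    D ↦ DC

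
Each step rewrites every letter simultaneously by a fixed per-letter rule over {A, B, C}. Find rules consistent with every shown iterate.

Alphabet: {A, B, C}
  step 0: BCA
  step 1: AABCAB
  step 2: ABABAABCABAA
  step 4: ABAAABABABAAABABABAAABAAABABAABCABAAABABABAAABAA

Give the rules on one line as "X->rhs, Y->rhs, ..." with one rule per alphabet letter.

  step 1 ⇒ step 2: AABCAB ⇒ AB·AB·AA·BC·AB·AA
    A ↦ AB
    B ↦ AA
    C ↦ BC

A->AB, B->AA, C->BC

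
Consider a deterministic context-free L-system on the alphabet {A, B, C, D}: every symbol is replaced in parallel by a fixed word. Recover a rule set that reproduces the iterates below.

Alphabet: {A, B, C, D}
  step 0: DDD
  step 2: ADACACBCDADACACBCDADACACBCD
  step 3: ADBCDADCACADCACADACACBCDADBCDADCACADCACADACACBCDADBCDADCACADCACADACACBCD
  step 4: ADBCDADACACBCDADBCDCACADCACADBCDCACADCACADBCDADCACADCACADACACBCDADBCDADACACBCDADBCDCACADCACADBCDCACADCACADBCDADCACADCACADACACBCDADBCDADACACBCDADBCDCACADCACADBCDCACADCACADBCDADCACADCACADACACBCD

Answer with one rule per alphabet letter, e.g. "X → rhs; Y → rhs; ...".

  step 3 ⇒ step 4: ADBCDADCACADCACADACACBCDADBCDADCACADCACADACACBCDADBCDADCACADCACADACACBCD ⇒ AD·BCD·ADA·CAC·BCD·AD·BCD·CAC·AD·CAC·AD·BCD·CAC·AD·CAC·AD·BCD·AD·CAC·AD·CAC·ADA·CAC·BCD·AD·BCD·ADA·CAC·BCD·AD·BCD·CAC·AD·CAC·AD·BCD·CAC·AD·CAC·AD·BCD·AD·CAC·AD·CAC·ADA·CAC·BCD·AD·BCD·ADA·CAC·BCD·AD·BCD·CAC·AD·CAC·AD·BCD·CAC·AD·CAC·AD·BCD·AD·CAC·AD·CAC·ADA·CAC·BCD
    A ↦ AD
    B ↦ ADA
    C ↦ CAC
    D ↦ BCD

A->AD, B->ADA, C->CAC, D->BCD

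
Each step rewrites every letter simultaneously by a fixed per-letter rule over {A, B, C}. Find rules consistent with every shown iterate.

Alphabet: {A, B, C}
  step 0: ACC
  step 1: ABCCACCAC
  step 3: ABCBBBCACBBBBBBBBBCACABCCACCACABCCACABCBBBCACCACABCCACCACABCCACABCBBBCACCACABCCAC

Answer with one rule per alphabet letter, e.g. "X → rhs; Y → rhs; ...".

A->ABC, B->BBB, C->CAC

  step 0 ⇒ step 1: ACC ⇒ ABC·CAC·CAC
    A ↦ ABC
    C ↦ CAC
    B ↦ BBB  (constrained at step 1)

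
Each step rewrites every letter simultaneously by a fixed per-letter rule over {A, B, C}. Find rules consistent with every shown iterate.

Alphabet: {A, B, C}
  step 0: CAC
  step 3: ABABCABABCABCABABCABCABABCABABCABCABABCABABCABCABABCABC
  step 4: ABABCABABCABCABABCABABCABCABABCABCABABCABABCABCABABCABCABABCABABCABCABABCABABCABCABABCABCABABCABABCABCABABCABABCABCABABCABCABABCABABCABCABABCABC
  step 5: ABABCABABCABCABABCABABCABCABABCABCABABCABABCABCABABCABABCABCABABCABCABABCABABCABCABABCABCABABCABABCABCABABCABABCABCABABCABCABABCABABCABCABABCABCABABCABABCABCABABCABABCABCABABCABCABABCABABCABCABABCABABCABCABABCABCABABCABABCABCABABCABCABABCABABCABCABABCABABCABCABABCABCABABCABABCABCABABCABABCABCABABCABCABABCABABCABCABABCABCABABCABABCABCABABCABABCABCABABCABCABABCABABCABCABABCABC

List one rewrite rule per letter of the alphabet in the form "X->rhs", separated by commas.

  step 4 ⇒ step 5: ABABCABABCABCABABCABABCABCABABCABCABABCABABCABCABABCABCABABCABABCABCABABCABABCABCABABCABCABABCABABCABCABABCABABCABCABABCABCABABCABABCABCABABCABC ⇒ AB·ABC·AB·ABC·ABC·AB·ABC·AB·ABC·ABC·AB·ABC·ABC·AB·ABC·AB·ABC·ABC·AB·ABC·AB·ABC·ABC·AB·ABC·ABC·AB·ABC·AB·ABC·ABC·AB·ABC·ABC·AB·ABC·AB·ABC·ABC·AB·ABC·AB·ABC·ABC·AB·ABC·ABC·AB·ABC·AB·ABC·ABC·AB·ABC·ABC·AB·ABC·AB·ABC·ABC·AB·ABC·AB·ABC·ABC·AB·ABC·ABC·AB·ABC·AB·ABC·ABC·AB·ABC·AB·ABC·ABC·AB·ABC·ABC·AB·ABC·AB·ABC·ABC·AB·ABC·ABC·AB·ABC·AB·ABC·ABC·AB·ABC·AB·ABC·ABC·AB·ABC·ABC·AB·ABC·AB·ABC·ABC·AB·ABC·AB·ABC·ABC·AB·ABC·ABC·AB·ABC·AB·ABC·ABC·AB·ABC·ABC·AB·ABC·AB·ABC·ABC·AB·ABC·AB·ABC·ABC·AB·ABC·ABC·AB·ABC·AB·ABC·ABC·AB·ABC·ABC
    A ↦ AB
    B ↦ ABC
    C ↦ ABC

A->AB, B->ABC, C->ABC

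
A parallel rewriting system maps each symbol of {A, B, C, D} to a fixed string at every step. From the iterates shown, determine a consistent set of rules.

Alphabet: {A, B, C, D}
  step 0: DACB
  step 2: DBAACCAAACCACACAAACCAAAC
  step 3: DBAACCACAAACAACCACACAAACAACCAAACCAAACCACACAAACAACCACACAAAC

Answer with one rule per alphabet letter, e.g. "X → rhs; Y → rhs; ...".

A->CA, B->AC, C->AAC, D->DBA

  step 2 ⇒ step 3: DBAACCAAACCACACAAACCAAAC ⇒ DBA·AC·CA·CA·AAC·AAC·CA·CA·CA·AAC·AAC·CA·AAC·CA·AAC·CA·CA·CA·AAC·AAC·CA·CA·CA·AAC
    A ↦ CA
    B ↦ AC
    C ↦ AAC
    D ↦ DBA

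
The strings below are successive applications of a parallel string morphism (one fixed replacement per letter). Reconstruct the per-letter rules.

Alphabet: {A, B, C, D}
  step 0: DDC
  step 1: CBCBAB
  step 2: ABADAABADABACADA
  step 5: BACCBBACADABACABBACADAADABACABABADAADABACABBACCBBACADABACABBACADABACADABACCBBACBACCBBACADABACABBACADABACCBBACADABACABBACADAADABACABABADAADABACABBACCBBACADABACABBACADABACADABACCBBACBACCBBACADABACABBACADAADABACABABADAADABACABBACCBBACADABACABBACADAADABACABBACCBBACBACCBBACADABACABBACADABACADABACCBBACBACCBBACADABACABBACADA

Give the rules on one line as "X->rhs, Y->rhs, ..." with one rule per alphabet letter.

  step 1 ⇒ step 2: CBCBAB ⇒ AB·ADA·AB·ADA·BAC·ADA
    A ↦ BAC
    B ↦ ADA
    C ↦ AB
  step 0 ⇒ step 1: DDC ⇒ CB·CB·AB
    D ↦ CB

A->BAC, B->ADA, C->AB, D->CB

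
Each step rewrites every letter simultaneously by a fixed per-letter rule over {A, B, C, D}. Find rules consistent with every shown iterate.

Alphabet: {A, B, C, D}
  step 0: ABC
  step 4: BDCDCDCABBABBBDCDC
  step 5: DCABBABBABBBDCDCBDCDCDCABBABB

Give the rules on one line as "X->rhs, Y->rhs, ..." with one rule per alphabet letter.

A->B, B->DC, C->B, D->AB

  step 4 ⇒ step 5: BDCDCDCABBABBBDCDC ⇒ DC·AB·B·AB·B·AB·B·B·DC·DC·B·DC·DC·DC·AB·B·AB·B
    A ↦ B
    B ↦ DC
    C ↦ B
    D ↦ AB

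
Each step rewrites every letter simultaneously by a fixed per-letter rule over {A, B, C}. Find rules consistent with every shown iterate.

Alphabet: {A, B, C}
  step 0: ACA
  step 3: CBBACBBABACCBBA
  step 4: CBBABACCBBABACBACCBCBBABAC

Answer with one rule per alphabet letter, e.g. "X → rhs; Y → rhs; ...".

A->C, B->BA, C->CB

  step 3 ⇒ step 4: CBBACBBABACCBBA ⇒ CB·BA·BA·C·CB·BA·BA·C·BA·C·CB·CB·BA·BA·C
    A ↦ C
    B ↦ BA
    C ↦ CB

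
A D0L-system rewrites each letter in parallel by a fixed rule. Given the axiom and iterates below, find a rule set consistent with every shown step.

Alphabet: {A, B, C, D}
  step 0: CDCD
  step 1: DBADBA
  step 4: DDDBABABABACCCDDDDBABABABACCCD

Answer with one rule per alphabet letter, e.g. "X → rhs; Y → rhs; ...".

A->CD, B->CC, C->D, D->BA

  step 0 ⇒ step 1: CDCD ⇒ D·BA·D·BA
    C ↦ D
    D ↦ BA
    A ↦ CD  (constrained at step 1)
    B ↦ CC  (constrained at step 1)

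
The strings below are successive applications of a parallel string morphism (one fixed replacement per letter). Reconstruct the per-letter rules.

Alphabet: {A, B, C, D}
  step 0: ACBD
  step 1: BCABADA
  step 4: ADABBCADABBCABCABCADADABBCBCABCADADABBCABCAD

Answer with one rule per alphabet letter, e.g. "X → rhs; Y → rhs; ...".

A->BC, B->AD, C->AB, D->A

  step 0 ⇒ step 1: ACBD ⇒ BC·AB·AD·A
    A ↦ BC
    B ↦ AD
    C ↦ AB
    D ↦ A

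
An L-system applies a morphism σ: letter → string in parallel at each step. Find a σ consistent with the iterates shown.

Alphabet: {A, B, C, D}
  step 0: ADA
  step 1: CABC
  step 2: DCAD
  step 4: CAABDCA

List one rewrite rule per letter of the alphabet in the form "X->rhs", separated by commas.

  step 1 ⇒ step 2: CABC ⇒ D·C·A·D
    A ↦ C
    B ↦ A
    C ↦ D
  step 0 ⇒ step 1: ADA ⇒ C·AB·C
    D ↦ AB

A->C, B->A, C->D, D->AB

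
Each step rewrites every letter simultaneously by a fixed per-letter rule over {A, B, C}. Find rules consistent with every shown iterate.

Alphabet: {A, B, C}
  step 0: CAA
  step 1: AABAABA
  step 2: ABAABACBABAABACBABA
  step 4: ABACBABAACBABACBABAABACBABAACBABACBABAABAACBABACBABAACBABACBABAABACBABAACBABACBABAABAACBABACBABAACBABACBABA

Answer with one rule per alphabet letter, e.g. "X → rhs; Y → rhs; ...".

  step 1 ⇒ step 2: AABAABA ⇒ ABA·ABA·CB·ABA·ABA·CB·ABA
    A ↦ ABA
    B ↦ CB
  step 0 ⇒ step 1: CAA ⇒ A·ABA·ABA
    C ↦ A

A->ABA, B->CB, C->A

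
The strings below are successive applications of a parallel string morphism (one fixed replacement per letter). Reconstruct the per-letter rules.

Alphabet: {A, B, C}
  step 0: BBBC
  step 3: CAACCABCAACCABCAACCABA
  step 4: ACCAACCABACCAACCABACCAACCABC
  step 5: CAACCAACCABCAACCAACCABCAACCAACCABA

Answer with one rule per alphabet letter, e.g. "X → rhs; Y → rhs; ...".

A->C, B->CAB, C->A

  step 4 ⇒ step 5: ACCAACCABACCAACCABACCAACCABC ⇒ C·A·A·C·C·A·A·C·CAB·C·A·A·C·C·A·A·C·CAB·C·A·A·C·C·A·A·C·CAB·A
    A ↦ C
    B ↦ CAB
    C ↦ A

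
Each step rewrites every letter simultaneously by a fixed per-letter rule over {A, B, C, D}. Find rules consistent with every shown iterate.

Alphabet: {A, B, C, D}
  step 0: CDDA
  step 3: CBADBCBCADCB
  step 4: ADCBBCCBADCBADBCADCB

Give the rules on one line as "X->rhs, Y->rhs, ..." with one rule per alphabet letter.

A->B, B->CB, C->AD, D->C

  step 3 ⇒ step 4: CBADBCBCADCB ⇒ AD·CB·B·C·CB·AD·CB·AD·B·C·AD·CB
    A ↦ B
    B ↦ CB
    C ↦ AD
    D ↦ C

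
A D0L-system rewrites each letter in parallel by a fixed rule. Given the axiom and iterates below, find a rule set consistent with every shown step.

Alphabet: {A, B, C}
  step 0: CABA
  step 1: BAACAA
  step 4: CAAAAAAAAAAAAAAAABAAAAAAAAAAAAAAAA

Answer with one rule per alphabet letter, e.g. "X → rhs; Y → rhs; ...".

A->AA, B->C, C->B

  step 0 ⇒ step 1: CABA ⇒ B·AA·C·AA
    A ↦ AA
    B ↦ C
    C ↦ B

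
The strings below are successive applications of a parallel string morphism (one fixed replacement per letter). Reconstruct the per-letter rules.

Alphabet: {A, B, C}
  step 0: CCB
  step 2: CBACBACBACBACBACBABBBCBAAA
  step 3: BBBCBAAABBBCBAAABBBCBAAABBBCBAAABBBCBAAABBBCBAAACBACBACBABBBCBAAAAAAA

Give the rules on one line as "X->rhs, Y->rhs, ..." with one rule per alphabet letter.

A->AA, B->CBA, C->BBB

  step 2 ⇒ step 3: CBACBACBACBACBACBABBBCBAAA ⇒ BBB·CBA·AA·BBB·CBA·AA·BBB·CBA·AA·BBB·CBA·AA·BBB·CBA·AA·BBB·CBA·AA·CBA·CBA·CBA·BBB·CBA·AA·AA·AA
    A ↦ AA
    B ↦ CBA
    C ↦ BBB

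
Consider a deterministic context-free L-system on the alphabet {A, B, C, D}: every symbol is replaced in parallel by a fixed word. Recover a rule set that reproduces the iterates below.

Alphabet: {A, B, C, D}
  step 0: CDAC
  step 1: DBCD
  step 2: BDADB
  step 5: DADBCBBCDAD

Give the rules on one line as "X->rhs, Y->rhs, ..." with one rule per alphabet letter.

  step 1 ⇒ step 2: DBCD ⇒ B·DA·D·B
    B ↦ DA
    C ↦ D
    D ↦ B
  step 0 ⇒ step 1: CDAC ⇒ D·B·C·D
    A ↦ C

A->C, B->DA, C->D, D->B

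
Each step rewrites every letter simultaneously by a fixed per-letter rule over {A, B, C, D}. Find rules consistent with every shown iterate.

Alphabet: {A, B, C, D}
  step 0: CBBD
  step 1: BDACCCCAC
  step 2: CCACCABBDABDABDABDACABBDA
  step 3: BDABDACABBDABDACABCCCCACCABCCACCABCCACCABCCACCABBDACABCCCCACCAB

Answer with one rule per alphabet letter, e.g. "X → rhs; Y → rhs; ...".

A->CAB, B->CC, C->BDA, D->AC

  step 2 ⇒ step 3: CCACCABBDABDABDABDACABBDA ⇒ BDA·BDA·CAB·BDA·BDA·CAB·CC·CC·AC·CAB·CC·AC·CAB·CC·AC·CAB·CC·AC·CAB·BDA·CAB·CC·CC·AC·CAB
    A ↦ CAB
    B ↦ CC
    C ↦ BDA
    D ↦ AC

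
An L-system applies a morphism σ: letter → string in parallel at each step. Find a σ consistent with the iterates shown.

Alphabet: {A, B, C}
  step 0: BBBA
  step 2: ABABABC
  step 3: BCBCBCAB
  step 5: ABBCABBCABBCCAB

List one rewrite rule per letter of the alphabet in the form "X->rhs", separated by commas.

  step 2 ⇒ step 3: ABABABC ⇒ B·C·B·C·B·C·AB
    A ↦ B
    B ↦ C
    C ↦ AB

A->B, B->C, C->AB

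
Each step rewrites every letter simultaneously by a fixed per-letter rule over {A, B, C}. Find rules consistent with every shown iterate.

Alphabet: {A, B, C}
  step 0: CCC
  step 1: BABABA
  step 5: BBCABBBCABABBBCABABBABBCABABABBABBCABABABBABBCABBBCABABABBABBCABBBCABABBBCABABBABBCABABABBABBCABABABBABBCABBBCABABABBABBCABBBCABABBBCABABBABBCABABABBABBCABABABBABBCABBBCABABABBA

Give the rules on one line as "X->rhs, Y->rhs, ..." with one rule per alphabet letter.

A->BBC, B->AB, C->BA

  step 0 ⇒ step 1: CCC ⇒ BA·BA·BA
    C ↦ BA
    A ↦ BBC  (constrained at step 1)
    B ↦ AB  (constrained at step 1)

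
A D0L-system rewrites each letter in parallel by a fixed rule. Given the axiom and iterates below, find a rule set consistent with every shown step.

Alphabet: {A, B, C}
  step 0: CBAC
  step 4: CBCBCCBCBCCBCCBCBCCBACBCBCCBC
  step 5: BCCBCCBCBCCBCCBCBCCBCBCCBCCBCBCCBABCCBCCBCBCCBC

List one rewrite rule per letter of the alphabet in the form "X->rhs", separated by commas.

A->BA, B->C, C->BC

  step 4 ⇒ step 5: CBCBCCBCBCCBCCBCBCCBACBCBCCBC ⇒ BC·C·BC·C·BC·BC·C·BC·C·BC·BC·C·BC·BC·C·BC·C·BC·BC·C·BA·BC·C·BC·C·BC·BC·C·BC
    A ↦ BA
    B ↦ C
    C ↦ BC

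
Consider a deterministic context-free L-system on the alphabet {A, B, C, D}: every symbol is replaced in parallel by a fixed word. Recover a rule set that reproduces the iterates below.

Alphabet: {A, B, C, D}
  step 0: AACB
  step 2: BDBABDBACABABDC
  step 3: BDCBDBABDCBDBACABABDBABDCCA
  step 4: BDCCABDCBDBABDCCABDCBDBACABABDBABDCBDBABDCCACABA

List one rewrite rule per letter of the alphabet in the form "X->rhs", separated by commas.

A->BA, B->BD, C->CA, D->C

  step 3 ⇒ step 4: BDCBDBABDCBDBACABABDBABDCCA ⇒ BD·C·CA·BD·C·BD·BA·BD·C·CA·BD·C·BD·BA·CA·BA·BD·BA·BD·C·BD·BA·BD·C·CA·CA·BA
    A ↦ BA
    B ↦ BD
    C ↦ CA
    D ↦ C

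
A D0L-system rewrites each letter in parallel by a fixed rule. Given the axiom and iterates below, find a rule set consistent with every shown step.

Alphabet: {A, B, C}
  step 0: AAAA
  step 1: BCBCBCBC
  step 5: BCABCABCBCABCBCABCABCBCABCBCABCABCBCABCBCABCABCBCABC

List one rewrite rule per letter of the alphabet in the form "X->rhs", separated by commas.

A->BC, B->A, C->BC

  step 0 ⇒ step 1: AAAA ⇒ BC·BC·BC·BC
    A ↦ BC
    B ↦ A  (constrained at step 1)
    C ↦ BC  (constrained at step 1)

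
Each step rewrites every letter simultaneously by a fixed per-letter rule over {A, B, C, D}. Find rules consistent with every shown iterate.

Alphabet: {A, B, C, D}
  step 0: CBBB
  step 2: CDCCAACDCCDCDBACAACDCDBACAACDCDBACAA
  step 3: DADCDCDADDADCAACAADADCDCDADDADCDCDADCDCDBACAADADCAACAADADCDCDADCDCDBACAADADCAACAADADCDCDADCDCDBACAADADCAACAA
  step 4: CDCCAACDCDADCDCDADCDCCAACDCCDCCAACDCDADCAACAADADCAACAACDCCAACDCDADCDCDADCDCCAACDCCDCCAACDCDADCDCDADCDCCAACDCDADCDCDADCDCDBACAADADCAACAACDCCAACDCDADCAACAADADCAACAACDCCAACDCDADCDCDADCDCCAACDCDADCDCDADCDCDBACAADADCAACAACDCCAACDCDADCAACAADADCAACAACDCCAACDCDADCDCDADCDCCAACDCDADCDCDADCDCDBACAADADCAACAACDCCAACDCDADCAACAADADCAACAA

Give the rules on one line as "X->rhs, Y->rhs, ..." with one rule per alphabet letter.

  step 3 ⇒ step 4: DADCDCDADDADCAACAADADCDCDADDADCDCDADCDCDBACAADADCAACAADADCDCDADCDCDBACAADADCAACAADADCDCDADCDCDBACAADADCAACAA ⇒ CDC·CAA·CDC·DAD·CDC·DAD·CDC·CAA·CDC·CDC·CAA·CDC·DAD·CAA·CAA·DAD·CAA·CAA·CDC·CAA·CDC·DAD·CDC·DAD·CDC·CAA·CDC·CDC·CAA·CDC·DAD·CDC·DAD·CDC·CAA·CDC·DAD·CDC·DAD·CDC·DBA·CAA·DAD·CAA·CAA·CDC·CAA·CDC·DAD·CAA·CAA·DAD·CAA·CAA·CDC·CAA·CDC·DAD·CDC·DAD·CDC·CAA·CDC·DAD·CDC·DAD·CDC·DBA·CAA·DAD·CAA·CAA·CDC·CAA·CDC·DAD·CAA·CAA·DAD·CAA·CAA·CDC·CAA·CDC·DAD·CDC·DAD·CDC·CAA·CDC·DAD·CDC·DAD·CDC·DBA·CAA·DAD·CAA·CAA·CDC·CAA·CDC·DAD·CAA·CAA·DAD·CAA·CAA
    A ↦ CAA
    B ↦ DBA
    C ↦ DAD
    D ↦ CDC

A->CAA, B->DBA, C->DAD, D->CDC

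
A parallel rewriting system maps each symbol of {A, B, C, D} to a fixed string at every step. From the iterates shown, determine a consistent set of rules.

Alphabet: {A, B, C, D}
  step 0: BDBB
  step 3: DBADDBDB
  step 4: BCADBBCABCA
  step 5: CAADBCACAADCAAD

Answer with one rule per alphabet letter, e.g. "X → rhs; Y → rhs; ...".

  step 4 ⇒ step 5: BCADBBCABCA ⇒ CA·A·D·B·CA·CA·A·D·CA·A·D
    A ↦ D
    B ↦ CA
    C ↦ A
    D ↦ B

A->D, B->CA, C->A, D->B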